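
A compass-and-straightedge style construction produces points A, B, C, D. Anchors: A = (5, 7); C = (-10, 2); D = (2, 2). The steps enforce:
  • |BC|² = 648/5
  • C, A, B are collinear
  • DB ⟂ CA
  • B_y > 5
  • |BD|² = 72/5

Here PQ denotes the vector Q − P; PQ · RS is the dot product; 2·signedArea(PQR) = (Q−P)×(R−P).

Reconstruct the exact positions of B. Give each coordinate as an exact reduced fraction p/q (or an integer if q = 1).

B = (4/5, 28/5)

1. B_x = 4/5  [C, A, B are collinear ∩ DB ⟂ CA]
2. B_y = 28/5  [C, A, B are collinear ∩ DB ⟂ CA]
   → B = (4/5, 28/5)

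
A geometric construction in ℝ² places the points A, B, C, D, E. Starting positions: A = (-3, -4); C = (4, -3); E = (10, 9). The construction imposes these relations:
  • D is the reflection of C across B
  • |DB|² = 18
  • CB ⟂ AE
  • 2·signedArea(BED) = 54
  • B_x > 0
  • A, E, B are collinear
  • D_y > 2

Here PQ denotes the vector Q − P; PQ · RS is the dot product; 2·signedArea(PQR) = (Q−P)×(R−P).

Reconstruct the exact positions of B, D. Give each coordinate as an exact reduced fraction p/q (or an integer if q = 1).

B = (1, 0)
D = (-2, 3)

1. B_x = 1  [A, E, B are collinear ∩ CB ⟂ AE]
2. B_y = 0  [A, E, B are collinear ∩ CB ⟂ AE]
   → B = (1, 0)
3. D_x = -2  [D is the reflection of C across B]
4. D_y = 3  [D is the reflection of C across B]
   → D = (-2, 3)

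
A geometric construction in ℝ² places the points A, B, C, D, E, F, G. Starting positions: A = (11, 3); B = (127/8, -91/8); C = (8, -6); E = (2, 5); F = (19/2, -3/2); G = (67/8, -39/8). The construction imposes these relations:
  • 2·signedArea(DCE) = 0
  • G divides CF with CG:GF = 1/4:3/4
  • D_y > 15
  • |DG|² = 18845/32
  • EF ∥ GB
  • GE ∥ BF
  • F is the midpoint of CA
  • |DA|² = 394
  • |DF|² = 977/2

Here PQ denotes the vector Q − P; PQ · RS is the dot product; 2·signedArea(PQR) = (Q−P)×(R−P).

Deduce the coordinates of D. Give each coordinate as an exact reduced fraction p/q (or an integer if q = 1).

1. D_x = -4  [line -11·x + -6·y + 52 = 0 ∩ |DG|² = 18845/32]
2. D_y = 16  [line -11·x + -6·y + 52 = 0 ∩ |DG|² = 18845/32]
   → D = (-4, 16)

D = (-4, 16)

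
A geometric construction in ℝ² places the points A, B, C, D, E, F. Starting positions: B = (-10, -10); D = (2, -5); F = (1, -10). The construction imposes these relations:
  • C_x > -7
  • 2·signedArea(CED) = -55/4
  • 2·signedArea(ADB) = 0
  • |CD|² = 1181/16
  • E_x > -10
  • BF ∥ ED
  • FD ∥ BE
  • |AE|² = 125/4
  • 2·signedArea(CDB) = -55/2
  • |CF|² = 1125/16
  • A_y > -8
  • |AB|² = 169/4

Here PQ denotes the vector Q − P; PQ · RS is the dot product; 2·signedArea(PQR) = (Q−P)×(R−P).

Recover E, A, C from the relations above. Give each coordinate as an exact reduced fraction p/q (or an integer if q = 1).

1. E_x = -9  [BF ∥ ED ∩ FD ∥ BE]
2. E_y = -5  [BF ∥ ED ∩ FD ∥ BE]
   → E = (-9, -5)
3. A_x = -4  [line 5·x + -12·y + -70 = 0 ∩ |AE|² = 125/4]
4. A_y = -15/2  [line 5·x + -12·y + -70 = 0 ∩ |AE|² = 125/4]
   → A = (-4, -15/2)
5. C_x = -13/2  [2·signedArea(CDB) = -55/2 ∩ 2·signedArea(CED) = -55/4]
6. C_y = -25/4  [2·signedArea(CDB) = -55/2 ∩ 2·signedArea(CED) = -55/4]
   → C = (-13/2, -25/4)

A = (-4, -15/2)
C = (-13/2, -25/4)
E = (-9, -5)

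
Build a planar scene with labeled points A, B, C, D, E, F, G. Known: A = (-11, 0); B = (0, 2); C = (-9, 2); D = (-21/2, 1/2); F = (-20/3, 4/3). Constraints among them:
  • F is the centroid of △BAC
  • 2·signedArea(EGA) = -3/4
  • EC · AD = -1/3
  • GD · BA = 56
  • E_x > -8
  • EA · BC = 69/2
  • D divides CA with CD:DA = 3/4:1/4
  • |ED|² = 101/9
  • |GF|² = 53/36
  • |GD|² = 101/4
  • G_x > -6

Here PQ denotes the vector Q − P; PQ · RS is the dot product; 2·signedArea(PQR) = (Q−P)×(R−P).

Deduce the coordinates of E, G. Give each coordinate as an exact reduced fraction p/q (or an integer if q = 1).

E = (-43/6, 5/6)
G = (-11/2, 1)

1. E_x = -43/6  [EC · AD = -1/3 ∩ EA · BC = 69/2]
2. E_y = 5/6  [EC · AD = -1/3 ∩ EA · BC = 69/2]
   → E = (-43/6, 5/6)
3. G_x = -11/2  [GD · BA = 56 ∩ 2·signedArea(EGA) = -3/4]
4. G_y = 1  [GD · BA = 56 ∩ 2·signedArea(EGA) = -3/4]
   → G = (-11/2, 1)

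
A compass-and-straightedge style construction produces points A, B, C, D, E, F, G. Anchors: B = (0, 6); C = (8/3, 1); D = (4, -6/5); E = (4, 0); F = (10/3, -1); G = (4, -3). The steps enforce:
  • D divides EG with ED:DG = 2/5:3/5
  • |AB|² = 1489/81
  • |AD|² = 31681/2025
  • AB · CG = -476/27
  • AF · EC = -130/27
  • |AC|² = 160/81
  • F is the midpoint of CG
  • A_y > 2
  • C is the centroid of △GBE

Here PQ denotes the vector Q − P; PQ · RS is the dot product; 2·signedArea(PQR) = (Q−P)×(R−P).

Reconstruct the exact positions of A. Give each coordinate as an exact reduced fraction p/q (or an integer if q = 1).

1. A_x = 20/9  [AF · EC = -130/27 ∩ AB · CG = -476/27]
2. A_y = 7/3  [AF · EC = -130/27 ∩ AB · CG = -476/27]
   → A = (20/9, 7/3)

A = (20/9, 7/3)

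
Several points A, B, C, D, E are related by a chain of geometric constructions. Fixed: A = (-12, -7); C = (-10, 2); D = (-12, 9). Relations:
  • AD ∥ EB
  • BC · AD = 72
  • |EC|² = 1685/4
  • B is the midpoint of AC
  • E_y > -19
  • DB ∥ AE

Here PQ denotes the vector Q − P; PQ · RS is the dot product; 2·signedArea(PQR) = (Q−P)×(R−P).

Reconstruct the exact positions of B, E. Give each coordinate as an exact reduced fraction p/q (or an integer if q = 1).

1. B_x = -11  [B is the midpoint of AC]
2. B_y = -5/2  [B is the midpoint of AC]
   → B = (-11, -5/2)
3. E_x = -11  [AD ∥ EB ∩ DB ∥ AE]
4. E_y = -37/2  [AD ∥ EB ∩ DB ∥ AE]
   → E = (-11, -37/2)

B = (-11, -5/2)
E = (-11, -37/2)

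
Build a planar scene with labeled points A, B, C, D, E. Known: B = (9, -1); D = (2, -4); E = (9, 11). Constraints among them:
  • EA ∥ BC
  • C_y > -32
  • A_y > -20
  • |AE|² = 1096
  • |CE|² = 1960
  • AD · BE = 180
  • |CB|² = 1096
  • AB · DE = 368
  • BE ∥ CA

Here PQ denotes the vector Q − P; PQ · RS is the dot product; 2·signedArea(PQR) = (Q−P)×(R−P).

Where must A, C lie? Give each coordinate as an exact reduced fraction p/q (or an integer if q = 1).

1. A_x = -5  [AB · DE = 368 ∩ AD · BE = 180]
2. A_y = -19  [AB · DE = 368 ∩ AD · BE = 180]
   → A = (-5, -19)
3. C_x = -5  [BE ∥ CA ∩ EA ∥ BC]
4. C_y = -31  [BE ∥ CA ∩ EA ∥ BC]
   → C = (-5, -31)

A = (-5, -19)
C = (-5, -31)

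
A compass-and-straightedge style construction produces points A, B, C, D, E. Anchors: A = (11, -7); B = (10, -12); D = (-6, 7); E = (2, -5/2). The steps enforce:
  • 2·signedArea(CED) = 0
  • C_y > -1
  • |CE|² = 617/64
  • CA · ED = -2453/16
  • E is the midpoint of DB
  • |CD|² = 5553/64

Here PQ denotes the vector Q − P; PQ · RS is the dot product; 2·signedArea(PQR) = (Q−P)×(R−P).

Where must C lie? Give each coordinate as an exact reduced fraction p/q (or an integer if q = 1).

C = (0, -1/8)

1. C_x = 0  [2·signedArea(CED) = 0 ∩ CA · ED = -2453/16]
2. C_y = -1/8  [2·signedArea(CED) = 0 ∩ CA · ED = -2453/16]
   → C = (0, -1/8)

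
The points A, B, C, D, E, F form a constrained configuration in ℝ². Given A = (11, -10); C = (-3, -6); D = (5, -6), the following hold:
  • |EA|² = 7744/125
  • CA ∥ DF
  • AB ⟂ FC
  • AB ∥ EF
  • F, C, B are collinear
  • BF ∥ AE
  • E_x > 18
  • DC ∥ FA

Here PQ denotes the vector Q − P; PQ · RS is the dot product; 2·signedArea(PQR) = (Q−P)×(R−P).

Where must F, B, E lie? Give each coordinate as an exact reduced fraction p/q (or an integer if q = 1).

B = (1407/125, -1074/125)
E = (2343/125, -1426/125)
F = (19, -10)

1. F_x = 19  [DC ∥ FA ∩ CA ∥ DF]
2. F_y = -10  [DC ∥ FA ∩ CA ∥ DF]
   → F = (19, -10)
3. B_x = 1407/125  [F, C, B are collinear ∩ AB ⟂ FC]
4. B_y = -1074/125  [F, C, B are collinear ∩ AB ⟂ FC]
   → B = (1407/125, -1074/125)
5. E_x = 2343/125  [AB ∥ EF ∩ BF ∥ AE]
6. E_y = -1426/125  [AB ∥ EF ∩ BF ∥ AE]
   → E = (2343/125, -1426/125)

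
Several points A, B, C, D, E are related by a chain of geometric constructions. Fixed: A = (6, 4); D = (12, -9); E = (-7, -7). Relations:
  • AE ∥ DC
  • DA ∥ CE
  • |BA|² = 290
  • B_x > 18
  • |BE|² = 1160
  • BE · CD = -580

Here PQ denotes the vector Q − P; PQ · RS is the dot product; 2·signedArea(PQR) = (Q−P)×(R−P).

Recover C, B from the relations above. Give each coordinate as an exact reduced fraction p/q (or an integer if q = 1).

B = (19, 15)
C = (-1, -20)

1. C_x = -1  [DA ∥ CE ∩ AE ∥ DC]
2. C_y = -20  [DA ∥ CE ∩ AE ∥ DC]
   → C = (-1, -20)
3. B_x = 19  [line -13·x + -11·y + 412 = 0 ∩ |BE|² = 1160]
4. B_y = 15  [line -13·x + -11·y + 412 = 0 ∩ |BE|² = 1160]
   → B = (19, 15)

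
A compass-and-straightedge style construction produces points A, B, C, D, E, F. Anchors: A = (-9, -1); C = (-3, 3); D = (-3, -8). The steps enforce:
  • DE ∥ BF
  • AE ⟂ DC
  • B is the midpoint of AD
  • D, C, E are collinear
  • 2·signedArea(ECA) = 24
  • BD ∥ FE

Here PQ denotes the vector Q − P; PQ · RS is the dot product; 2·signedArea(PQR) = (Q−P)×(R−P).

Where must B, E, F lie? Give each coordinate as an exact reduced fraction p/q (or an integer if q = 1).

1. B_x = -6  [B is the midpoint of AD]
2. B_y = -9/2  [B is the midpoint of AD]
   → B = (-6, -9/2)
3. E_x = -3  [D, C, E are collinear ∩ AE ⟂ DC]
4. E_y = -1  [D, C, E are collinear ∩ AE ⟂ DC]
   → E = (-3, -1)
5. F_x = -6  [BD ∥ FE ∩ DE ∥ BF]
6. F_y = 5/2  [BD ∥ FE ∩ DE ∥ BF]
   → F = (-6, 5/2)

B = (-6, -9/2)
E = (-3, -1)
F = (-6, 5/2)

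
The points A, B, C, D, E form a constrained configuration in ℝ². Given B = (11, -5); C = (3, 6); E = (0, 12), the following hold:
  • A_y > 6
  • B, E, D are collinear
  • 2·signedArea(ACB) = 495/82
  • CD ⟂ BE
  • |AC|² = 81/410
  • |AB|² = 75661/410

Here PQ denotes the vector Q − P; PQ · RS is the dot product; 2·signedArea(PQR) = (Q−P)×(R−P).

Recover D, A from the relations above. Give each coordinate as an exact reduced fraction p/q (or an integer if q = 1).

A = (1383/410, 2559/410)
D = (297/82, 525/82)

1. D_x = 297/82  [B, E, D are collinear ∩ CD ⟂ BE]
2. D_y = 525/82  [B, E, D are collinear ∩ CD ⟂ BE]
   → D = (297/82, 525/82)
3. A_x = 1383/410  [line 11·x + 8·y + -7137/82 = 0 ∩ |AB|² = 75661/410]
4. A_y = 2559/410  [line 11·x + 8·y + -7137/82 = 0 ∩ |AB|² = 75661/410]
   → A = (1383/410, 2559/410)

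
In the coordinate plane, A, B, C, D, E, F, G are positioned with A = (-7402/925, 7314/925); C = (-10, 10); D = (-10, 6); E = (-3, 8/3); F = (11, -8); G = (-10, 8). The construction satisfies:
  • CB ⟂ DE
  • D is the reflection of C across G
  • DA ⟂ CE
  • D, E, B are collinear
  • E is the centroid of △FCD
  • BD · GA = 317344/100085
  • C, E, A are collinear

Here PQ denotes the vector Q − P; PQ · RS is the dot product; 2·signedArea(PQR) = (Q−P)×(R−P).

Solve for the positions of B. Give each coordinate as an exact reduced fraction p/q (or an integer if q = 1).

B = (-6250/541, 3646/541)

1. B_x = -6250/541  [D, E, B are collinear ∩ CB ⟂ DE]
2. B_y = 3646/541  [D, E, B are collinear ∩ CB ⟂ DE]
   → B = (-6250/541, 3646/541)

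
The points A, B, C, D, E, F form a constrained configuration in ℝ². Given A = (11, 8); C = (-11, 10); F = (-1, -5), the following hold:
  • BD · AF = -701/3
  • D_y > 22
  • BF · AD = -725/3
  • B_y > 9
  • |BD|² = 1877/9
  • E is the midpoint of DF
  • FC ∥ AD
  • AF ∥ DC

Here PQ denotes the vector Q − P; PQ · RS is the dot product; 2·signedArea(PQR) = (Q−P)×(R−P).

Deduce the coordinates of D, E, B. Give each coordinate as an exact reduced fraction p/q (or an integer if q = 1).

B = (-11/3, 28/3)
D = (1, 23)
E = (0, 9)

1. D_x = 1  [AF ∥ DC ∩ FC ∥ AD]
2. D_y = 23  [AF ∥ DC ∩ FC ∥ AD]
   → D = (1, 23)
3. E_x = 0  [E is the midpoint of DF]
4. E_y = 9  [E is the midpoint of DF]
   → E = (0, 9)
5. B_x = -11/3  [BD · AF = -701/3 ∩ BF · AD = -725/3]
6. B_y = 28/3  [BD · AF = -701/3 ∩ BF · AD = -725/3]
   → B = (-11/3, 28/3)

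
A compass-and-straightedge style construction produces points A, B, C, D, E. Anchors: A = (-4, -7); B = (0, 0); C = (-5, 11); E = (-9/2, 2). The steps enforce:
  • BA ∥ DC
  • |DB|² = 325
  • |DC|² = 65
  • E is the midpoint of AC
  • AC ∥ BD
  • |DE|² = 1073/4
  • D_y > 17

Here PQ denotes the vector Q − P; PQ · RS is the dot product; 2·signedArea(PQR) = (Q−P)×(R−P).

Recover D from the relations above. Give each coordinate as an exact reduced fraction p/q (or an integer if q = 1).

1. D_x = -1  [BA ∥ DC ∩ AC ∥ BD]
2. D_y = 18  [BA ∥ DC ∩ AC ∥ BD]
   → D = (-1, 18)

D = (-1, 18)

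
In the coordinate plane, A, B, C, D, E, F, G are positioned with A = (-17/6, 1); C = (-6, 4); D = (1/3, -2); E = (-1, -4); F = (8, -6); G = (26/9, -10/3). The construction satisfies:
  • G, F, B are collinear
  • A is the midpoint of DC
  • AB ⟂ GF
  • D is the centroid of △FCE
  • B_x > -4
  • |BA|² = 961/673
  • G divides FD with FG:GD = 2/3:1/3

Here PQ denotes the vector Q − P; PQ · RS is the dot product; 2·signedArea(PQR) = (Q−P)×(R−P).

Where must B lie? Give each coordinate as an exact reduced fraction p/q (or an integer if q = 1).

B = (-13673/4038, -40/673)

1. B_x = -13673/4038  [G, F, B are collinear ∩ AB ⟂ GF]
2. B_y = -40/673  [G, F, B are collinear ∩ AB ⟂ GF]
   → B = (-13673/4038, -40/673)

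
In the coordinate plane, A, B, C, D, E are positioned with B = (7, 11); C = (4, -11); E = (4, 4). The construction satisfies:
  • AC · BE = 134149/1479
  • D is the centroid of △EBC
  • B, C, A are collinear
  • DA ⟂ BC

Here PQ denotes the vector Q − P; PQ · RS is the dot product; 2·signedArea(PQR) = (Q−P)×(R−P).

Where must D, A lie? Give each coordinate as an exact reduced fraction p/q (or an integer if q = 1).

1. D_x = 5  [D is the centroid of △EBC]
2. D_y = 4/3  [D is the centroid of △EBC]
   → D = (5, 4/3)
3. A_x = 2795/493  [B, C, A are collinear ∩ DA ⟂ BC]
4. A_y = 1837/1479  [B, C, A are collinear ∩ DA ⟂ BC]
   → A = (2795/493, 1837/1479)

A = (2795/493, 1837/1479)
D = (5, 4/3)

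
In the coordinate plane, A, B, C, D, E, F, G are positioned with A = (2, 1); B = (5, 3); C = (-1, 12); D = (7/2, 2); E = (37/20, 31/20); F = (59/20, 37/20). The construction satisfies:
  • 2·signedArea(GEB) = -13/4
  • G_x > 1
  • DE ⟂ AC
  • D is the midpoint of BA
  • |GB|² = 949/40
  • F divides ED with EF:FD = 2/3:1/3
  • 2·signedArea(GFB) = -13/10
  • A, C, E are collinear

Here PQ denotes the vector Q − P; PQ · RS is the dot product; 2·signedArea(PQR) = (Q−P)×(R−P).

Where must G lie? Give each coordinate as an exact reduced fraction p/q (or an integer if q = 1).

1. G_x = 21/20  [2·signedArea(GEB) = -13/4 ∩ 2·signedArea(GFB) = -13/10]
2. G_y = 3/20  [2·signedArea(GEB) = -13/4 ∩ 2·signedArea(GFB) = -13/10]
   → G = (21/20, 3/20)

G = (21/20, 3/20)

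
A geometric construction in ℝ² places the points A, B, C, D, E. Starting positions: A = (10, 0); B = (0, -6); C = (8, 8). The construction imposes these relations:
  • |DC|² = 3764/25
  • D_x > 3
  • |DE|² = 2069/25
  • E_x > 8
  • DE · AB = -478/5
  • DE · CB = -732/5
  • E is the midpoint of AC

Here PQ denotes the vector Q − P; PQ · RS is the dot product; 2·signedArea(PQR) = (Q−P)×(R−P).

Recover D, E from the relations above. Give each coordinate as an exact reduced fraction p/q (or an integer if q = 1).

1. E_x = 9  [E is the midpoint of AC]
2. E_y = 4  [E is the midpoint of AC]
   → E = (9, 4)
3. D_x = 4  [DE · AB = -478/5 ∩ DE · CB = -732/5]
4. D_y = -18/5  [DE · AB = -478/5 ∩ DE · CB = -732/5]
   → D = (4, -18/5)

D = (4, -18/5)
E = (9, 4)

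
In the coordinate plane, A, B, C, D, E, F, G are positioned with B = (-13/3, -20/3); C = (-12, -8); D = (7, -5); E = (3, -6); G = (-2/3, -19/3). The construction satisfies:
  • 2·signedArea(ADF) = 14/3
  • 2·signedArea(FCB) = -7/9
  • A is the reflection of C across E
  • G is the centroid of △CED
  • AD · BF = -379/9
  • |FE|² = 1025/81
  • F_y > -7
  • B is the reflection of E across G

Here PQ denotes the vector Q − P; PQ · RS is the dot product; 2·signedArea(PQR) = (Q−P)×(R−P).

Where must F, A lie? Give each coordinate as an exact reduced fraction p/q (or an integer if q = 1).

A = (18, -4)
F = (-5/9, -55/9)

1. A_x = 18  [A is the reflection of C across E]
2. A_y = -4  [A is the reflection of C across E]
   → A = (18, -4)
3. F_x = -5/9  [2·signedArea(FCB) = -7/9 ∩ 2·signedArea(ADF) = 14/3]
4. F_y = -55/9  [2·signedArea(FCB) = -7/9 ∩ 2·signedArea(ADF) = 14/3]
   → F = (-5/9, -55/9)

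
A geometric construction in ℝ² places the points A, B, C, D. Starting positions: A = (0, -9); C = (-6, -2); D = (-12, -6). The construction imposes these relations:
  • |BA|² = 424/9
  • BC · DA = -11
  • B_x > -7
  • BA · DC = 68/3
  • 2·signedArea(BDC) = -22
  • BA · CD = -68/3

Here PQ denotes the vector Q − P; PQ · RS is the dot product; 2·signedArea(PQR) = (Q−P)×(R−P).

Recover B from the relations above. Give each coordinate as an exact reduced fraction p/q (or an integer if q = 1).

1. B_x = -6  [2·signedArea(BDC) = -22 ∩ BA · DC = 68/3]
2. B_y = -17/3  [2·signedArea(BDC) = -22 ∩ BA · DC = 68/3]
   → B = (-6, -17/3)

B = (-6, -17/3)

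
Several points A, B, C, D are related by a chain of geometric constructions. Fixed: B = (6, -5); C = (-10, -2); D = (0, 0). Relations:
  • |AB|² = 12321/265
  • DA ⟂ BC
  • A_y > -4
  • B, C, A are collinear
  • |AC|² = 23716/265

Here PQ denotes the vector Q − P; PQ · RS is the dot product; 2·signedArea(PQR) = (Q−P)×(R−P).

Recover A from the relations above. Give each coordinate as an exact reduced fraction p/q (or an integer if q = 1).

A = (-186/265, -992/265)

1. A_x = -186/265  [B, C, A are collinear ∩ DA ⟂ BC]
2. A_y = -992/265  [B, C, A are collinear ∩ DA ⟂ BC]
   → A = (-186/265, -992/265)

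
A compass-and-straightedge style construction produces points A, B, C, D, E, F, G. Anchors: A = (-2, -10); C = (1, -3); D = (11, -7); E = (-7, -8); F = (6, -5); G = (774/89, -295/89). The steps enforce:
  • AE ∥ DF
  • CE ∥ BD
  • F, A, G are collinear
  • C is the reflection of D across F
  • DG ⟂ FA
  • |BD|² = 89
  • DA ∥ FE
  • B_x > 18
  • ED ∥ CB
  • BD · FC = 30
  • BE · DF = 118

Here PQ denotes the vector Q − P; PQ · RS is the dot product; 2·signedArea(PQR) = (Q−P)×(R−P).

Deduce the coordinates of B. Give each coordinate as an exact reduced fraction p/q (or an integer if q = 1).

1. B_x = 19  [CE ∥ BD ∩ ED ∥ CB]
2. B_y = -2  [CE ∥ BD ∩ ED ∥ CB]
   → B = (19, -2)

B = (19, -2)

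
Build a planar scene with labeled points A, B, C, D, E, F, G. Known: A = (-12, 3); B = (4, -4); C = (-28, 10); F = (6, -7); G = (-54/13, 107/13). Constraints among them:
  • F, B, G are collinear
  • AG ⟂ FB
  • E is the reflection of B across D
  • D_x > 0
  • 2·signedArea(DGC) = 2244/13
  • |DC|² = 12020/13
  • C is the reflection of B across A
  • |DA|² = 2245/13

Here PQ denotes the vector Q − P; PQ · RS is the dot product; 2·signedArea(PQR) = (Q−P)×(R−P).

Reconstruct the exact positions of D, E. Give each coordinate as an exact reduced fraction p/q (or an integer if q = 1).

1. D_x = 12/13  [line -23/13·x + -310/13·y + 212/13 = 0 ∩ |DA|² = 2245/13]
2. D_y = 8/13  [line -23/13·x + -310/13·y + 212/13 = 0 ∩ |DA|² = 2245/13]
   → D = (12/13, 8/13)
3. E_x = -28/13  [E is the reflection of B across D]
4. E_y = 68/13  [E is the reflection of B across D]
   → E = (-28/13, 68/13)

D = (12/13, 8/13)
E = (-28/13, 68/13)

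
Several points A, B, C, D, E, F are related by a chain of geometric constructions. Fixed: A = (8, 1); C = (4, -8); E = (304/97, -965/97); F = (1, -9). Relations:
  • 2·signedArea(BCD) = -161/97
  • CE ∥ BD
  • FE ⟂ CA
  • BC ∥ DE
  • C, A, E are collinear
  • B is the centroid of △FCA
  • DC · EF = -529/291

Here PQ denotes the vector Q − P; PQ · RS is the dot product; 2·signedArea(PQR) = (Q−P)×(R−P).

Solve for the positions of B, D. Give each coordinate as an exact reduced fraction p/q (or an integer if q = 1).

B = (13/3, -16/3)
D = (1009/291, -2119/291)

1. B_x = 13/3  [B is the centroid of △FCA]
2. B_y = -16/3  [B is the centroid of △FCA]
   → B = (13/3, -16/3)
3. D_x = 1009/291  [BC ∥ DE ∩ CE ∥ BD]
4. D_y = -2119/291  [BC ∥ DE ∩ CE ∥ BD]
   → D = (1009/291, -2119/291)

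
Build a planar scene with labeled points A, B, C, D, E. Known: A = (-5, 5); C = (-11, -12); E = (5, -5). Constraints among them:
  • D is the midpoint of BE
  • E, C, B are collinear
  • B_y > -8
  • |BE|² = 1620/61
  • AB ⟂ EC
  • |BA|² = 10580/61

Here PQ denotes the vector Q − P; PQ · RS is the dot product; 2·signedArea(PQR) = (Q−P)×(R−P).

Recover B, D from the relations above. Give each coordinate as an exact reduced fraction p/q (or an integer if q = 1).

1. B_x = 17/61  [E, C, B are collinear ∩ AB ⟂ EC]
2. B_y = -431/61  [E, C, B are collinear ∩ AB ⟂ EC]
   → B = (17/61, -431/61)
3. D_x = 161/61  [D is the midpoint of BE]
4. D_y = -368/61  [D is the midpoint of BE]
   → D = (161/61, -368/61)

B = (17/61, -431/61)
D = (161/61, -368/61)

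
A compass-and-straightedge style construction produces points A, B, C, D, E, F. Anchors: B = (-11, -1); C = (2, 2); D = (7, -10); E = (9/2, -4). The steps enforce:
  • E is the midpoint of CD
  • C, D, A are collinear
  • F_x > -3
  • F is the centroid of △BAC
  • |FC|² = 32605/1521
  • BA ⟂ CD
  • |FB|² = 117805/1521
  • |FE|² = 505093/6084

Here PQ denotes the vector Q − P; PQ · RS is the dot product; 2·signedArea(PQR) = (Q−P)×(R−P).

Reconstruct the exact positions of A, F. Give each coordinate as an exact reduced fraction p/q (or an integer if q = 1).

1. A_x = 193/169  [C, D, A are collinear ∩ BA ⟂ CD]
2. A_y = 686/169  [C, D, A are collinear ∩ BA ⟂ CD]
   → A = (193/169, 686/169)
3. F_x = -1328/507  [F is the centroid of △BAC]
4. F_y = 285/169  [F is the centroid of △BAC]
   → F = (-1328/507, 285/169)

A = (193/169, 686/169)
F = (-1328/507, 285/169)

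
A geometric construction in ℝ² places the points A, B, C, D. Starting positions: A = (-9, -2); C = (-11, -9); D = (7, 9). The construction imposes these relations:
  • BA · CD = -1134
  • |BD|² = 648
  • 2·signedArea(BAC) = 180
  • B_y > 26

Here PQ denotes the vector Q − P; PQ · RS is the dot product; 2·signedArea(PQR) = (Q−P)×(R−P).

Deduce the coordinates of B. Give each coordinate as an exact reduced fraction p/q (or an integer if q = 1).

1. B_x = 25  [2·signedArea(BAC) = 180 ∩ BA · CD = -1134]
2. B_y = 27  [2·signedArea(BAC) = 180 ∩ BA · CD = -1134]
   → B = (25, 27)

B = (25, 27)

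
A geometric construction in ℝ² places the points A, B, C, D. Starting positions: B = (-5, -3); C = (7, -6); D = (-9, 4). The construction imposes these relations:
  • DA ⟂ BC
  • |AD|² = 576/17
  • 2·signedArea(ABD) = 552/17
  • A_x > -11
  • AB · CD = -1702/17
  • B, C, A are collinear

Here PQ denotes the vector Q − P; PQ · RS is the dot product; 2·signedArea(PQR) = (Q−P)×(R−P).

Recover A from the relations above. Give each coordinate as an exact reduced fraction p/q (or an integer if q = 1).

A = (-177/17, -28/17)

1. A_x = -177/17  [B, C, A are collinear ∩ DA ⟂ BC]
2. A_y = -28/17  [B, C, A are collinear ∩ DA ⟂ BC]
   → A = (-177/17, -28/17)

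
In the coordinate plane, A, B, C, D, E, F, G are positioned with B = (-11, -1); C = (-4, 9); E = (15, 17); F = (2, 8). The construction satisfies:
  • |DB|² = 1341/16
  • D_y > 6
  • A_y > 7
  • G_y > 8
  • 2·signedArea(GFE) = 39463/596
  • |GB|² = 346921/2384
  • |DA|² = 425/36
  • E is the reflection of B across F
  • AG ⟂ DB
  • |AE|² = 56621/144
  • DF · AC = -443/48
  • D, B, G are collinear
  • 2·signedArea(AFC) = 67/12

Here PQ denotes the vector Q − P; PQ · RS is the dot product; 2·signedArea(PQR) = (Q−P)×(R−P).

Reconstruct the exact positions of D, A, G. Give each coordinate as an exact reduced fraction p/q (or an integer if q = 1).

A = (-31/12, 47/6)
D = (-23/4, 13/2)
G = (-2433/596, 2647/298)

1. A_x = -31/12  [line -1·x + -6·y + 533/12 = 0 ∩ |AE|² = 56621/144]
2. A_y = 47/6  [line -1·x + -6·y + 533/12 = 0 ∩ |AE|² = 56621/144]
   → A = (-31/12, 47/6)
3. G_x = -2433/596  [line -9·x + 13·y + -90719/596 = 0 ∩ |GB|² = 346921/2384]
4. G_y = 2647/298  [line -9·x + 13·y + -90719/596 = 0 ∩ |GB|² = 346921/2384]
   → G = (-2433/596, 2647/298)
5. D_x = -23/4  [DF · AC = -443/48 ∩ D, B, G are collinear]
6. D_y = 13/2  [DF · AC = -443/48 ∩ D, B, G are collinear]
   → D = (-23/4, 13/2)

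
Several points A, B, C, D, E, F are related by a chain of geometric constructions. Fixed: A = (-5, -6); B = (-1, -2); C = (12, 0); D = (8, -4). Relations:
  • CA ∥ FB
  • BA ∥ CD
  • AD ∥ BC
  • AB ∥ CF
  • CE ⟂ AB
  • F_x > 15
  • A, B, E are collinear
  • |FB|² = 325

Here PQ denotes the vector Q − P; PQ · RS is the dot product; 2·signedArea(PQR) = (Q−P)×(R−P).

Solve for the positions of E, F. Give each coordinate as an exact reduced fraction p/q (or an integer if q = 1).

E = (13/2, 11/2)
F = (16, 4)

1. E_x = 13/2  [A, B, E are collinear ∩ CE ⟂ AB]
2. E_y = 11/2  [A, B, E are collinear ∩ CE ⟂ AB]
   → E = (13/2, 11/2)
3. F_x = 16  [CA ∥ FB ∩ AB ∥ CF]
4. F_y = 4  [CA ∥ FB ∩ AB ∥ CF]
   → F = (16, 4)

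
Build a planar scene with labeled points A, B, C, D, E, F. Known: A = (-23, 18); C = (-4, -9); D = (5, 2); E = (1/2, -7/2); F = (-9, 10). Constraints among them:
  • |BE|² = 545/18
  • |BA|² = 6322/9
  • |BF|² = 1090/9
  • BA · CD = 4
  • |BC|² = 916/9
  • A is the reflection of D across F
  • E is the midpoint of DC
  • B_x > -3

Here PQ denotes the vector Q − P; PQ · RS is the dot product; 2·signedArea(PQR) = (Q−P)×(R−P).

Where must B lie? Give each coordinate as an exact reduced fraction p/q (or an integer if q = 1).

1. B_x = -8/3  [line -9·x + -11·y + -13 = 0 ∩ |BF|² = 1090/9]
2. B_y = 1  [line -9·x + -11·y + -13 = 0 ∩ |BF|² = 1090/9]
   → B = (-8/3, 1)

B = (-8/3, 1)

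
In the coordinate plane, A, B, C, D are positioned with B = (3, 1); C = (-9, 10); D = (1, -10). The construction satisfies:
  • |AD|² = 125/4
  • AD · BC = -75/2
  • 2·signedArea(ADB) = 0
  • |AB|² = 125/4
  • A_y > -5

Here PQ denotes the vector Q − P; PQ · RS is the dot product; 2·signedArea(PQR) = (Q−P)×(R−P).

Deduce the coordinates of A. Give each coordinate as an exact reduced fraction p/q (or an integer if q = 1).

A = (2, -9/2)

1. A_x = 2  [2·signedArea(ADB) = 0 ∩ AD · BC = -75/2]
2. A_y = -9/2  [2·signedArea(ADB) = 0 ∩ AD · BC = -75/2]
   → A = (2, -9/2)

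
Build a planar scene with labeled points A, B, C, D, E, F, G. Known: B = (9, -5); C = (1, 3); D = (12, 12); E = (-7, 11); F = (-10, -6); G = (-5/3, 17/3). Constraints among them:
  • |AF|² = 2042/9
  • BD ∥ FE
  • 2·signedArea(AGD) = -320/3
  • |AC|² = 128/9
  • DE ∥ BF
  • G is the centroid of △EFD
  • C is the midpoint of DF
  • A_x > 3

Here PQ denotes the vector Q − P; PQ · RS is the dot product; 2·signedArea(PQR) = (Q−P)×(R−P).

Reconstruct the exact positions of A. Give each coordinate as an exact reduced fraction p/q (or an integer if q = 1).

A = (11/3, 1/3)

1. A_x = 11/3  [line -19/3·x + 41/3·y + 56/3 = 0 ∩ |AC|² = 128/9]
2. A_y = 1/3  [line -19/3·x + 41/3·y + 56/3 = 0 ∩ |AC|² = 128/9]
   → A = (11/3, 1/3)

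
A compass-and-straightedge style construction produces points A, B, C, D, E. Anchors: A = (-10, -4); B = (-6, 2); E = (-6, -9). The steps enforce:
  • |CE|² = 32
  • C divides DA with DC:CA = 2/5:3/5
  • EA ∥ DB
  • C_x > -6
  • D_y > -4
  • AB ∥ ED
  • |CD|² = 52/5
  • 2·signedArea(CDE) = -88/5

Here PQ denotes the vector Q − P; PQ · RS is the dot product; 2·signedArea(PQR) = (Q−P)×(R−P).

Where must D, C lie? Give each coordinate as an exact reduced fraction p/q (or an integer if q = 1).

1. D_x = -2  [EA ∥ DB ∩ AB ∥ ED]
2. D_y = -3  [EA ∥ DB ∩ AB ∥ ED]
   → D = (-2, -3)
3. C_x = -26/5  [C divides DA with DC:CA = 2/5:3/5]
4. C_y = -17/5  [C divides DA with DC:CA = 2/5:3/5]
   → C = (-26/5, -17/5)

C = (-26/5, -17/5)
D = (-2, -3)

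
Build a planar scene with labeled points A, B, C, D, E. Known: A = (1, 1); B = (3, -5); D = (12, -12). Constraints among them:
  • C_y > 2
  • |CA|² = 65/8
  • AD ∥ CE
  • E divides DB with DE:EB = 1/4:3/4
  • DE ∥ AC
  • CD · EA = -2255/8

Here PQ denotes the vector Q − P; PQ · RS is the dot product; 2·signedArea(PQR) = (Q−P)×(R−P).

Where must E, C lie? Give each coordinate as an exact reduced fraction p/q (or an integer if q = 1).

1. E_x = 39/4  [E divides DB with DE:EB = 1/4:3/4]
2. E_y = -41/4  [E divides DB with DE:EB = 1/4:3/4]
   → E = (39/4, -41/4)
3. C_x = -5/4  [AD ∥ CE ∩ DE ∥ AC]
4. C_y = 11/4  [AD ∥ CE ∩ DE ∥ AC]
   → C = (-5/4, 11/4)

C = (-5/4, 11/4)
E = (39/4, -41/4)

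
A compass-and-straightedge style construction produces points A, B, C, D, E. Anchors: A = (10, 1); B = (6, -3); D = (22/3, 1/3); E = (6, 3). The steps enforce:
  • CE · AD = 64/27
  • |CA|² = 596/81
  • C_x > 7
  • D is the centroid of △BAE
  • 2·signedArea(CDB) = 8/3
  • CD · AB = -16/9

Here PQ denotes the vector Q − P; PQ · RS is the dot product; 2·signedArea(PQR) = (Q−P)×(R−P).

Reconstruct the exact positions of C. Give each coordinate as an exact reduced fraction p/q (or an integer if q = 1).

C = (70/9, -5/9)

1. C_x = 70/9  [CD · AB = -16/9 ∩ CE · AD = 64/27]
2. C_y = -5/9  [CD · AB = -16/9 ∩ CE · AD = 64/27]
   → C = (70/9, -5/9)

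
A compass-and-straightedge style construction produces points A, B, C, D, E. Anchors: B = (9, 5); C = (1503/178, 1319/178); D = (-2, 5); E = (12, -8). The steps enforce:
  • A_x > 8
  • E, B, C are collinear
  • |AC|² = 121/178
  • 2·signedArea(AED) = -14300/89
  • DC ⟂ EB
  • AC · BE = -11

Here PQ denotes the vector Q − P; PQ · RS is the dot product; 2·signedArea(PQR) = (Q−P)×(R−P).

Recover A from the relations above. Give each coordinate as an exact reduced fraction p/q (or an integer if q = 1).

A = (768/89, 588/89)

1. A_x = 768/89  [AC · BE = -11 ∩ 2·signedArea(AED) = -14300/89]
2. A_y = 588/89  [AC · BE = -11 ∩ 2·signedArea(AED) = -14300/89]
   → A = (768/89, 588/89)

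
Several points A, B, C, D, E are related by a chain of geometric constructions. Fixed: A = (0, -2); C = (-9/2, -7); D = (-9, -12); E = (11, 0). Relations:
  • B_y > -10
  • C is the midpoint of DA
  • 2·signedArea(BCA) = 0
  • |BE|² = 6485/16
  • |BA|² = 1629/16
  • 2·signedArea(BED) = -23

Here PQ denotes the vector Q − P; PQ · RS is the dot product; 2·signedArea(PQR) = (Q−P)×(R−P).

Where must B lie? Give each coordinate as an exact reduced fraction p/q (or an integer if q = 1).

B = (-27/4, -19/2)

1. B_x = -27/4  [2·signedArea(BCA) = 0 ∩ 2·signedArea(BED) = -23]
2. B_y = -19/2  [2·signedArea(BCA) = 0 ∩ 2·signedArea(BED) = -23]
   → B = (-27/4, -19/2)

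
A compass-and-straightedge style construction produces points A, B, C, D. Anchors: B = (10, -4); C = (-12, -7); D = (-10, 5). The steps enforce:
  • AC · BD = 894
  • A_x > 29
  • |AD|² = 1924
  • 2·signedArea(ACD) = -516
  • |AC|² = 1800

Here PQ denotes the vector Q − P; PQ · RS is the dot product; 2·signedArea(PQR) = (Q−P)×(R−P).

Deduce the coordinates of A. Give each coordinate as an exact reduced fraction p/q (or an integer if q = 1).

1. A_x = 30  [2·signedArea(ACD) = -516 ∩ AC · BD = 894]
2. A_y = -13  [2·signedArea(ACD) = -516 ∩ AC · BD = 894]
   → A = (30, -13)

A = (30, -13)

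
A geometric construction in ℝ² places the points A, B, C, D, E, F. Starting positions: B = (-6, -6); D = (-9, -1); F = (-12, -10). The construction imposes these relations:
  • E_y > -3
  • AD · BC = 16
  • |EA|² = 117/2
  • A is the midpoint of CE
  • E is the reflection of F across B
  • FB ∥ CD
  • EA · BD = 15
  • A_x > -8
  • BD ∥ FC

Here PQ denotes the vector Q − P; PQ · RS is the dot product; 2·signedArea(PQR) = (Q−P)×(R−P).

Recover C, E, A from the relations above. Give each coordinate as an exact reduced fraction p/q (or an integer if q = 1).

A = (-15/2, -7/2)
C = (-15, -5)
E = (0, -2)

1. C_x = -15  [FB ∥ CD ∩ BD ∥ FC]
2. C_y = -5  [FB ∥ CD ∩ BD ∥ FC]
   → C = (-15, -5)
3. E_x = 0  [E is the reflection of F across B]
4. E_y = -2  [E is the reflection of F across B]
   → E = (0, -2)
5. A_x = -15/2  [A is the midpoint of CE]
6. A_y = -7/2  [A is the midpoint of CE]
   → A = (-15/2, -7/2)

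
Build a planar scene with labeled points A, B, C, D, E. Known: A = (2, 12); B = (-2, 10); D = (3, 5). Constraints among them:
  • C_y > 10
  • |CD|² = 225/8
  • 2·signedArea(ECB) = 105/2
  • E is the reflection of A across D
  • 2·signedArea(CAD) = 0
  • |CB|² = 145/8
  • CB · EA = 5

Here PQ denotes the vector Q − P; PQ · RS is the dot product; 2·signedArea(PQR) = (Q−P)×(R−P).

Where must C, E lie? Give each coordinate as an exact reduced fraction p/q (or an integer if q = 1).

1. C_x = 9/4  [line 7·x + 1·y + -26 = 0 ∩ |CD|² = 225/8]
2. C_y = 41/4  [line 7·x + 1·y + -26 = 0 ∩ |CD|² = 225/8]
   → C = (9/4, 41/4)
3. E_x = 4  [E is the reflection of A across D]
4. E_y = -2  [E is the reflection of A across D]
   → E = (4, -2)

C = (9/4, 41/4)
E = (4, -2)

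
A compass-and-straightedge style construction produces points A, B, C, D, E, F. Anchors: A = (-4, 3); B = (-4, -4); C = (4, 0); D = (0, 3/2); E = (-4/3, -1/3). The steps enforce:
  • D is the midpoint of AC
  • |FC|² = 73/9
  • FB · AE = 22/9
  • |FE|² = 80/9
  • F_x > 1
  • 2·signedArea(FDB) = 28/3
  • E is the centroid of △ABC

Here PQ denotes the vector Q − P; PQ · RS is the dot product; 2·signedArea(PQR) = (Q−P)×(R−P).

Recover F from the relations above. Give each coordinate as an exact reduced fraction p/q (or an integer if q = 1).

1. F_x = 4/3  [FB · AE = 22/9 ∩ 2·signedArea(FDB) = 28/3]
2. F_y = 1  [FB · AE = 22/9 ∩ 2·signedArea(FDB) = 28/3]
   → F = (4/3, 1)

F = (4/3, 1)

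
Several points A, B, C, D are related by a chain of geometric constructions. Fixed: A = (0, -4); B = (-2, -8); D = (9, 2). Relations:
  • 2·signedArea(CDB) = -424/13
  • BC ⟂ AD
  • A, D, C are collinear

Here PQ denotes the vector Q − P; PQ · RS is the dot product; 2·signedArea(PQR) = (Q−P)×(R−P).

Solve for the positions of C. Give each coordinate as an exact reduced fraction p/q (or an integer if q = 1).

C = (-42/13, -80/13)

1. C_x = -42/13  [A, D, C are collinear ∩ BC ⟂ AD]
2. C_y = -80/13  [A, D, C are collinear ∩ BC ⟂ AD]
   → C = (-42/13, -80/13)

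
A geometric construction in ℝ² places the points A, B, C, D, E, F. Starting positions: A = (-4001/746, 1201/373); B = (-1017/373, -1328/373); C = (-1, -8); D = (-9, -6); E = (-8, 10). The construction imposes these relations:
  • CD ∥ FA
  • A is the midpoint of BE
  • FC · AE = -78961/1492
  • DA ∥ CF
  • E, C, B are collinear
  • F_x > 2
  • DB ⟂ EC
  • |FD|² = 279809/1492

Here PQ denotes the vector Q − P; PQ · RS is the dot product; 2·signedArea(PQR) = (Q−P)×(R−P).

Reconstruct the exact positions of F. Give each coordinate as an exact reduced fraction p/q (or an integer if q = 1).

F = (1967/746, 455/373)

1. F_x = 1967/746  [CD ∥ FA ∩ DA ∥ CF]
2. F_y = 455/373  [CD ∥ FA ∩ DA ∥ CF]
   → F = (1967/746, 455/373)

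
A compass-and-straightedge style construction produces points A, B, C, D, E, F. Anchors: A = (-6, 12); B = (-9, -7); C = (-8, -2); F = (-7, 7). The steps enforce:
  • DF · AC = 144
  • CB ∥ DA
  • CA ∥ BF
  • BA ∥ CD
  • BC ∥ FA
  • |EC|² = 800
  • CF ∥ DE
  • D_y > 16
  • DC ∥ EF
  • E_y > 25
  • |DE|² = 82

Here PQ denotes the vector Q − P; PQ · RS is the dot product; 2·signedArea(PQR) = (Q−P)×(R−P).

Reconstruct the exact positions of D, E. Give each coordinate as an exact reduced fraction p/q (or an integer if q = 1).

1. D_x = -5  [CB ∥ DA ∩ BA ∥ CD]
2. D_y = 17  [CB ∥ DA ∩ BA ∥ CD]
   → D = (-5, 17)
3. E_x = -4  [DC ∥ EF ∩ CF ∥ DE]
4. E_y = 26  [DC ∥ EF ∩ CF ∥ DE]
   → E = (-4, 26)

D = (-5, 17)
E = (-4, 26)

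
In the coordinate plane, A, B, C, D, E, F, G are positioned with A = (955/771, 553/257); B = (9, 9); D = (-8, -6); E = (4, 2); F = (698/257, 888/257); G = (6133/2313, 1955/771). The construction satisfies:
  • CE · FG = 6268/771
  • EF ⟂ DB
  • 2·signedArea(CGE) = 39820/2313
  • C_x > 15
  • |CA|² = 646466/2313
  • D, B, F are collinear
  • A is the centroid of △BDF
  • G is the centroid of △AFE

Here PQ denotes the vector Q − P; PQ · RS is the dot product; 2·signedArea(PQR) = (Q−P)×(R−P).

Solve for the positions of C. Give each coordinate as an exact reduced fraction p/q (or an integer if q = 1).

1. C_x = 16  [2·signedArea(CGE) = 39820/2313 ∩ CE · FG = 6268/771]
2. C_y = 10  [2·signedArea(CGE) = 39820/2313 ∩ CE · FG = 6268/771]
   → C = (16, 10)

C = (16, 10)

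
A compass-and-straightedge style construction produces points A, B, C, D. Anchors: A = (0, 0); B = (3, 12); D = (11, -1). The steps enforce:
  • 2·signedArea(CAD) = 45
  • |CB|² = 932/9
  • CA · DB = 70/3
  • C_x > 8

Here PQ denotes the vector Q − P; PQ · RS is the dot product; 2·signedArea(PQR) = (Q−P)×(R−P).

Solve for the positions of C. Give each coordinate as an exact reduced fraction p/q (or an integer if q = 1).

C = (25/3, 10/3)

1. C_x = 25/3  [CA · DB = 70/3 ∩ 2·signedArea(CAD) = 45]
2. C_y = 10/3  [CA · DB = 70/3 ∩ 2·signedArea(CAD) = 45]
   → C = (25/3, 10/3)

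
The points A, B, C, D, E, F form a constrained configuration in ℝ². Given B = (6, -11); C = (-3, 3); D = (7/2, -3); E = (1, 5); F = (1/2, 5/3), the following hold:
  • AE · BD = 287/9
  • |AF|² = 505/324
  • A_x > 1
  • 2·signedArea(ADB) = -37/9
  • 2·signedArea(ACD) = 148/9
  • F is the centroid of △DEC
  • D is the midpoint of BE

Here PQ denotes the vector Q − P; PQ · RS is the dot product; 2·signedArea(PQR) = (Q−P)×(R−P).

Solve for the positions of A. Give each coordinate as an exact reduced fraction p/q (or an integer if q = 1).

1. A_x = 5/3  [2·signedArea(ADB) = -37/9 ∩ 2·signedArea(ACD) = 148/9]
2. A_y = 11/9  [2·signedArea(ADB) = -37/9 ∩ 2·signedArea(ACD) = 148/9]
   → A = (5/3, 11/9)

A = (5/3, 11/9)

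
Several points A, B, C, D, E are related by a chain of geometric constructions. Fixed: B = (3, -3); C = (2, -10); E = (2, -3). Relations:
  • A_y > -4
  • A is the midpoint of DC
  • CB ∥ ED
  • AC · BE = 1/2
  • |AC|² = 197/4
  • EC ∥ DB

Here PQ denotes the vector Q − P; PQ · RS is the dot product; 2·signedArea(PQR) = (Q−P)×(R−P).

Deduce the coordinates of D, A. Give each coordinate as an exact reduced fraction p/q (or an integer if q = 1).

1. D_x = 3  [EC ∥ DB ∩ CB ∥ ED]
2. D_y = 4  [EC ∥ DB ∩ CB ∥ ED]
   → D = (3, 4)
3. A_x = 5/2  [A is the midpoint of DC]
4. A_y = -3  [A is the midpoint of DC]
   → A = (5/2, -3)

A = (5/2, -3)
D = (3, 4)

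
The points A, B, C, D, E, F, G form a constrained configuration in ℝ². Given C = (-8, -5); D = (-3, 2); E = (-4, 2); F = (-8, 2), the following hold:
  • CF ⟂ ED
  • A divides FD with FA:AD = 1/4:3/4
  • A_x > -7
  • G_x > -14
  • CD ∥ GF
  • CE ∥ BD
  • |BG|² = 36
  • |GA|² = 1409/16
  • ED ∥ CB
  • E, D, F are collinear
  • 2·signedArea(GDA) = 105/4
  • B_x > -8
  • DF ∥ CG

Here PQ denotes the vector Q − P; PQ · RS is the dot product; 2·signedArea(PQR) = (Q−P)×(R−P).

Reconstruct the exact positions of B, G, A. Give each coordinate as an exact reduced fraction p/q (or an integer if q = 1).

A = (-27/4, 2)
B = (-7, -5)
G = (-13, -5)

1. B_x = -7  [CE ∥ BD ∩ ED ∥ CB]
2. B_y = -5  [CE ∥ BD ∩ ED ∥ CB]
   → B = (-7, -5)
3. G_x = -13  [CD ∥ GF ∩ DF ∥ CG]
4. G_y = -5  [CD ∥ GF ∩ DF ∥ CG]
   → G = (-13, -5)
5. A_x = -27/4  [A divides FD with FA:AD = 1/4:3/4]
6. A_y = 2  [A divides FD with FA:AD = 1/4:3/4]
   → A = (-27/4, 2)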